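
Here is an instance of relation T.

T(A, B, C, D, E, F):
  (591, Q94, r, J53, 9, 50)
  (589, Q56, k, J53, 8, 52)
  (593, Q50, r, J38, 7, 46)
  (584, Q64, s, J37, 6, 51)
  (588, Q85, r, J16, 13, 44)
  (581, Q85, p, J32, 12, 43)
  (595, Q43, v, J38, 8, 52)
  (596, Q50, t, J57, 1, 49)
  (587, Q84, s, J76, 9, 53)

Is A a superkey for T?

Yes

All 9 rows have distinct A values, so A → (all attributes) holds and A is a superkey.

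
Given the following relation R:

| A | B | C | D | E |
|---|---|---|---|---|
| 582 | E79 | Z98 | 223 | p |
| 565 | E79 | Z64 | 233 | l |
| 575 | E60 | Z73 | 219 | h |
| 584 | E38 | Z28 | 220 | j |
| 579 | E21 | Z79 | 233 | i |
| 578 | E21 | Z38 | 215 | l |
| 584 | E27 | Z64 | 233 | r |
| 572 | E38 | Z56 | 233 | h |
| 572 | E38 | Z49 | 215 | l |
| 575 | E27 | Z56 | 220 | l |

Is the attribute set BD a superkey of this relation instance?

All 10 rows have distinct BD values, so BD → (all attributes) holds and BD is a superkey.

Yes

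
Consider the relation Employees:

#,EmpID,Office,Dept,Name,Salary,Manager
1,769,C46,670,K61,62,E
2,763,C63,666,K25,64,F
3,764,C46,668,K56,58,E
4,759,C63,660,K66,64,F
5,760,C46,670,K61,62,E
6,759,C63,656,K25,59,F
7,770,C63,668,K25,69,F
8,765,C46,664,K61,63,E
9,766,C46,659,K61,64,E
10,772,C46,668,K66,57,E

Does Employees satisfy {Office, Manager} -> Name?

(Office=C46, Manager=E): rows 1, 3, 5, 8, 9, 10 → Name takes values {K61, K56, K66} — violation
(Office=C63, Manager=F): rows 2, 4, 6, 7 → Name takes values {K25, K66} — violation
Two rows agree on {Office, Manager} but differ on Name, so {Office, Manager} -> Name does not hold.

No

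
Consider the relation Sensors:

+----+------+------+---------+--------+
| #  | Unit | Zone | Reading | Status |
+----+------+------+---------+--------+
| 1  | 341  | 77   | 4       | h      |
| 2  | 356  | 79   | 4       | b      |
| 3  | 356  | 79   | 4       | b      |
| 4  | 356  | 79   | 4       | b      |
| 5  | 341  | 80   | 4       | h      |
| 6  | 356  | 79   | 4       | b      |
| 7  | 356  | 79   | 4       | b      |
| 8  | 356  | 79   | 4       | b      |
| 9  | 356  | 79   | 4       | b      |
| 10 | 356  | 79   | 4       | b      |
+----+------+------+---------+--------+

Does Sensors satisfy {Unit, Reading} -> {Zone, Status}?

(Unit=341, Reading=4): rows 1, 5 → {Zone,Status} takes values {(77, h), (80, h)} — violation
(Unit=356, Reading=4): rows 2, 3, 4, 6, 7, 8, 9, 10 → {Zone,Status} = (79, b), (79, b), (79, b), (79, b), (79, b), (79, b), (79, b), (79, b) ✓
Two rows agree on {Unit, Reading} but differ on {Zone, Status}, so {Unit, Reading} -> {Zone, Status} does not hold.

No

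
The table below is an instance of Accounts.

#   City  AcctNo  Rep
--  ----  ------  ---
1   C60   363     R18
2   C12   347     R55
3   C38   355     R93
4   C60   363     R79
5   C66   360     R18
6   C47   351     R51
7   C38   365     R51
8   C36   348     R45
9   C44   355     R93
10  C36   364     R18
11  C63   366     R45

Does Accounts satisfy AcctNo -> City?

AcctNo=363: rows 1, 4 → City = C60, C60 ✓
AcctNo=347: row 2 → City = C12 ✓
AcctNo=355: rows 3, 9 → City takes values {C38, C44} — violation
AcctNo=360: row 5 → City = C66 ✓
AcctNo=351: row 6 → City = C47 ✓
AcctNo=365: row 7 → City = C38 ✓
AcctNo=348: row 8 → City = C36 ✓
AcctNo=364: row 10 → City = C36 ✓
AcctNo=366: row 11 → City = C63 ✓
Two rows agree on AcctNo but differ on City, so AcctNo -> City does not hold.

No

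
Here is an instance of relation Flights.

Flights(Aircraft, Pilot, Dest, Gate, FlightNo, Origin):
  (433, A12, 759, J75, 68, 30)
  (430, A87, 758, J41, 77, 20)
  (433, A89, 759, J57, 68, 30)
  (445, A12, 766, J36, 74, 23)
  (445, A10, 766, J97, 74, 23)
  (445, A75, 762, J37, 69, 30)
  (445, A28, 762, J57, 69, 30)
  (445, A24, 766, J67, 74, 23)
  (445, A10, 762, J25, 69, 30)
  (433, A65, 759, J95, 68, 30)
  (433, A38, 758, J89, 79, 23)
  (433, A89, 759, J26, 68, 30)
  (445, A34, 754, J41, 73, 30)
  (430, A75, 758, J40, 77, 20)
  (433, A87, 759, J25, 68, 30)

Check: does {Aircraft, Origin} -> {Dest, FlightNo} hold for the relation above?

(Aircraft=433, Origin=30): 5 rows → {Dest,FlightNo} = (759, 68), (759, 68), (759, 68), (759, 68), (759, 68) ✓
(Aircraft=430, Origin=20): 2 rows → {Dest,FlightNo} = (758, 77), (758, 77) ✓
(Aircraft=445, Origin=23): 3 rows → {Dest,FlightNo} = (766, 74), (766, 74), (766, 74) ✓
(Aircraft=445, Origin=30): 4 rows → {Dest,FlightNo} takes values {(762, 69), (754, 73)} — violation
(Aircraft=433, Origin=23): 1 row → {Dest,FlightNo} = (758, 79) ✓
Two rows agree on {Aircraft, Origin} but differ on {Dest, FlightNo}, so {Aircraft, Origin} -> {Dest, FlightNo} does not hold.

No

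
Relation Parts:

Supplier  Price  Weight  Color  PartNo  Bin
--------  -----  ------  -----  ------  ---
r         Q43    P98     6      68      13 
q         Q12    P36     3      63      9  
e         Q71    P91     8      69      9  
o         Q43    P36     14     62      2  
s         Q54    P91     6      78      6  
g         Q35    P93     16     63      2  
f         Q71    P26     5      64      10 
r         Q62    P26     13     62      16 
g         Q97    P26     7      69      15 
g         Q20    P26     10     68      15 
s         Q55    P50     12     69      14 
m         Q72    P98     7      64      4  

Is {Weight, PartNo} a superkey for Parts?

Yes

All 12 rows have distinct {Weight, PartNo} values, so {Weight, PartNo} → (all attributes) holds and {Weight, PartNo} is a superkey.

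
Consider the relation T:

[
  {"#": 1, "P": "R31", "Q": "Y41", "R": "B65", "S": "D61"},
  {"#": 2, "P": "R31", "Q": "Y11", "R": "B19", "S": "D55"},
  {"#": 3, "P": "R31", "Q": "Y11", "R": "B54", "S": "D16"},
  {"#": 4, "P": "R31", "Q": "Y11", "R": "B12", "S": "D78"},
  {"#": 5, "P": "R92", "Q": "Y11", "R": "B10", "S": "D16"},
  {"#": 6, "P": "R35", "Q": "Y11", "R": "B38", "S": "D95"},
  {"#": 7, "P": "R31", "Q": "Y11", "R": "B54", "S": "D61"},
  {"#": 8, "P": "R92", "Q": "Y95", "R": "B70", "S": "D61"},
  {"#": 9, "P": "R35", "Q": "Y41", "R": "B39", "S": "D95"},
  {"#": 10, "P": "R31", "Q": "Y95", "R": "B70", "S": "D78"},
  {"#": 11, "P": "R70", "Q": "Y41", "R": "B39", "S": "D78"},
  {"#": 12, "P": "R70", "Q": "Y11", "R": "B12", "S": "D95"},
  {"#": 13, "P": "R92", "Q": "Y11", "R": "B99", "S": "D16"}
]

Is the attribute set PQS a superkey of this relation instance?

Rows 5 and 13 have the same PQS value (P=R92, Q=Y11, S=D16) but are distinct tuples, so PQS does not determine every attribute — not a superkey.

No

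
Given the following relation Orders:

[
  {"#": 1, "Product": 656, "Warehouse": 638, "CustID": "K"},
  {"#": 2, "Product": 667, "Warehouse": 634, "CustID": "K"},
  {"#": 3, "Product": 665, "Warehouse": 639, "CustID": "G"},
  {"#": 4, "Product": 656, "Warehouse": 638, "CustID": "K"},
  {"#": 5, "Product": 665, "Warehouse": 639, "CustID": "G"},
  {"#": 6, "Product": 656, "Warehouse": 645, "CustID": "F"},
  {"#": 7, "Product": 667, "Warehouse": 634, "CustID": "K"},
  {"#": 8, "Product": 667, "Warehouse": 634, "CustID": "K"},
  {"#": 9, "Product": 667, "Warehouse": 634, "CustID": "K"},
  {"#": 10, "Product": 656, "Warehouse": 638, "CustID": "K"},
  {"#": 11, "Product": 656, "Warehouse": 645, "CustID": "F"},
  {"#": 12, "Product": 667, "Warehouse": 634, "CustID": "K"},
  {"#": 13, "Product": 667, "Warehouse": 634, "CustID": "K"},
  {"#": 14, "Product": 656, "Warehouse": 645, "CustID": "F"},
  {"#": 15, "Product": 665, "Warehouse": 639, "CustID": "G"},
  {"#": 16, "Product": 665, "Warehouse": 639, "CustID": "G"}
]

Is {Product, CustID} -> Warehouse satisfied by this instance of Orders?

Yes

(Product=656, CustID=K): rows 1, 4, 10 → Warehouse = 638, 638, 638 ✓
(Product=667, CustID=K): rows 2, 7, 8, 9, 12, 13 → Warehouse = 634, 634, 634, 634, 634, 634 ✓
(Product=665, CustID=G): rows 3, 5, 15, 16 → Warehouse = 639, 639, 639, 639 ✓
(Product=656, CustID=F): rows 6, 11, 14 → Warehouse = 645, 645, 645 ✓
Every {Product, CustID} value is associated with a single Warehouse value, so {Product, CustID} -> Warehouse holds.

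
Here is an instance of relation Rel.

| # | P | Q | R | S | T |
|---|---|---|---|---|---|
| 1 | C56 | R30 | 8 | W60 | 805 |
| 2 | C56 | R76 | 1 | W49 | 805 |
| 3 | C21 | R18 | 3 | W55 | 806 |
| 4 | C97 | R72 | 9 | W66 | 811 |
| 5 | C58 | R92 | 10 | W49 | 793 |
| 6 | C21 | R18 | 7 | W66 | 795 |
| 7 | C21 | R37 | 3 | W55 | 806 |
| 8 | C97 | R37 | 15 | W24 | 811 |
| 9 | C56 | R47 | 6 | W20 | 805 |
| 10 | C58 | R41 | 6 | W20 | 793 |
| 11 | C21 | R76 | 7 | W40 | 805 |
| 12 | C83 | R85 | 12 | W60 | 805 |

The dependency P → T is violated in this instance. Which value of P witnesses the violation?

C21

P=C56: rows 1, 2, 9 → T = 805, 805, 805 ✓
P=C21: rows 3, 6, 7, 11 → T takes values {806, 795, 805} — violation
P=C97: rows 4, 8 → T = 811, 811 ✓
P=C58: rows 5, 10 → T = 793, 793 ✓
P=C83: row 12 → T = 805 ✓
The only P value with inconsistent T is P=C21.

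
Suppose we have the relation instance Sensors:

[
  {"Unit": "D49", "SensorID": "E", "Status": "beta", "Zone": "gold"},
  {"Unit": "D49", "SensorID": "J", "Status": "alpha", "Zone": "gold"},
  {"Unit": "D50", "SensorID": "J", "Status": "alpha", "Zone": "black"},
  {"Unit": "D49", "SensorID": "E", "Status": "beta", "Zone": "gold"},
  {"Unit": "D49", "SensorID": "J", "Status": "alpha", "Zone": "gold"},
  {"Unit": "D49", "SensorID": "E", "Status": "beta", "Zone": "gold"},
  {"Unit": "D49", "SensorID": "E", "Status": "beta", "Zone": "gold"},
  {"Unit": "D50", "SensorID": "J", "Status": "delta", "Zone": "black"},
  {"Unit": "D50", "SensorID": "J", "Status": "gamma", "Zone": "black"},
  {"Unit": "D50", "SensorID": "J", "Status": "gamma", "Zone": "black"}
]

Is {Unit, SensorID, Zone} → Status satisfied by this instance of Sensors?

(Unit=D49, SensorID=E, Zone=gold): 4 rows → Status = beta, beta, beta, beta ✓
(Unit=D49, SensorID=J, Zone=gold): 2 rows → Status = alpha, alpha ✓
(Unit=D50, SensorID=J, Zone=black): 4 rows → Status takes values {alpha, delta, gamma} — violation
Two rows agree on {Unit, SensorID, Zone} but differ on Status, so {Unit, SensorID, Zone} → Status does not hold.

No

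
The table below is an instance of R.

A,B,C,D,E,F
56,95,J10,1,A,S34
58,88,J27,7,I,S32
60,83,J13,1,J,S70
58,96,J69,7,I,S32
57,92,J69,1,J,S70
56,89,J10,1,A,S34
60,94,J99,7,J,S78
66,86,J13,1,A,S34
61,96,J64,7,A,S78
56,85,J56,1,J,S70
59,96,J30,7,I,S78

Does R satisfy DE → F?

No

(D=1, E=A): 3 rows → F = S34, S34, S34 ✓
(D=7, E=I): 3 rows → F takes values {S32, S78} — violation
(D=1, E=J): 3 rows → F = S70, S70, S70 ✓
(D=7, E=J): 1 row → F = S78 ✓
(D=7, E=A): 1 row → F = S78 ✓
Two rows agree on DE but differ on F, so DE → F does not hold.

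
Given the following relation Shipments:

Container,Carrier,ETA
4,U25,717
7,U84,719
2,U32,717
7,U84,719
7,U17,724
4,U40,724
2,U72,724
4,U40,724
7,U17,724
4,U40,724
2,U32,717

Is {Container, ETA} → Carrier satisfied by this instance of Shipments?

Yes

(Container=4, ETA=717): 1 row → Carrier = U25 ✓
(Container=7, ETA=719): 2 rows → Carrier = U84, U84 ✓
(Container=2, ETA=717): 2 rows → Carrier = U32, U32 ✓
(Container=7, ETA=724): 2 rows → Carrier = U17, U17 ✓
(Container=4, ETA=724): 3 rows → Carrier = U40, U40, U40 ✓
(Container=2, ETA=724): 1 row → Carrier = U72 ✓
Every {Container, ETA} value is associated with a single Carrier value, so {Container, ETA} → Carrier holds.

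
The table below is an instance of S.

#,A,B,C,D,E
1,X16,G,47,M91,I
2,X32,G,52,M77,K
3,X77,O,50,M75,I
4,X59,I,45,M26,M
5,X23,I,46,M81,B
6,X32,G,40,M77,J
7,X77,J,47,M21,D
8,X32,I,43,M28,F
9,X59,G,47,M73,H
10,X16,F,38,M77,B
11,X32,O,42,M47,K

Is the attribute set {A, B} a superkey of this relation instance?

No

Rows 2 and 6 have the same {A, B} value (A=X32, B=G) but are distinct tuples, so {A, B} does not determine every attribute — not a superkey.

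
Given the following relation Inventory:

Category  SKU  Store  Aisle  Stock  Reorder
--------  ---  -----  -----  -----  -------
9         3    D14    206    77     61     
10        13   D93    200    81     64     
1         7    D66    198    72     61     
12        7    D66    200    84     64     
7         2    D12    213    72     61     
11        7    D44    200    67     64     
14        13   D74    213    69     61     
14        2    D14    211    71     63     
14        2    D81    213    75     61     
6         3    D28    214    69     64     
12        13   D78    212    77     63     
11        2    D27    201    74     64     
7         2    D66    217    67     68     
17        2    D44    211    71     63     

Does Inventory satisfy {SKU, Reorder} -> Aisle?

Yes

(SKU=3, Reorder=61): 1 row → Aisle = 206 ✓
(SKU=13, Reorder=64): 1 row → Aisle = 200 ✓
(SKU=7, Reorder=61): 1 row → Aisle = 198 ✓
(SKU=7, Reorder=64): 2 rows → Aisle = 200, 200 ✓
(SKU=2, Reorder=61): 2 rows → Aisle = 213, 213 ✓
(SKU=13, Reorder=61): 1 row → Aisle = 213 ✓
(SKU=2, Reorder=63): 2 rows → Aisle = 211, 211 ✓
(SKU=3, Reorder=64): 1 row → Aisle = 214 ✓
(SKU=13, Reorder=63): 1 row → Aisle = 212 ✓
(SKU=2, Reorder=64): 1 row → Aisle = 201 ✓
(SKU=2, Reorder=68): 1 row → Aisle = 217 ✓
Every {SKU, Reorder} value is associated with a single Aisle value, so {SKU, Reorder} -> Aisle holds.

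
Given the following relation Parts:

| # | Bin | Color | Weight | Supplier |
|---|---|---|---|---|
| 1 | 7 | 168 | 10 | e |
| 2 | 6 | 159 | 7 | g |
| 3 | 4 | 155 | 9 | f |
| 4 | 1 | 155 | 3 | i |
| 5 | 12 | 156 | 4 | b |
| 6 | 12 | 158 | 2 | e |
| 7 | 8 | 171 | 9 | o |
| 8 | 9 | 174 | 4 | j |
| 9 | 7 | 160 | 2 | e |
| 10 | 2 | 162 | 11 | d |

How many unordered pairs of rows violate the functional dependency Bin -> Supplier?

Bin=7: all 2 rows agree on Supplier — 0 pairs.
Bin=12: violating pairs (5,6) — 1 pair.

1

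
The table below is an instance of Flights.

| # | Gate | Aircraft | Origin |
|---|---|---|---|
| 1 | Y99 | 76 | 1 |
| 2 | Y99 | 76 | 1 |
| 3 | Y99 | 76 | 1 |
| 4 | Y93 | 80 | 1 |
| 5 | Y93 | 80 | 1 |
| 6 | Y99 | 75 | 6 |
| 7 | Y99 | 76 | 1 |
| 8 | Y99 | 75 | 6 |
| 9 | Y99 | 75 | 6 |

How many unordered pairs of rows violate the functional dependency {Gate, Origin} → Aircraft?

0

(Gate=Y99, Origin=1): all 4 rows agree on Aircraft — 0 pairs.
(Gate=Y93, Origin=1): all 2 rows agree on Aircraft — 0 pairs.
(Gate=Y99, Origin=6): all 3 rows agree on Aircraft — 0 pairs.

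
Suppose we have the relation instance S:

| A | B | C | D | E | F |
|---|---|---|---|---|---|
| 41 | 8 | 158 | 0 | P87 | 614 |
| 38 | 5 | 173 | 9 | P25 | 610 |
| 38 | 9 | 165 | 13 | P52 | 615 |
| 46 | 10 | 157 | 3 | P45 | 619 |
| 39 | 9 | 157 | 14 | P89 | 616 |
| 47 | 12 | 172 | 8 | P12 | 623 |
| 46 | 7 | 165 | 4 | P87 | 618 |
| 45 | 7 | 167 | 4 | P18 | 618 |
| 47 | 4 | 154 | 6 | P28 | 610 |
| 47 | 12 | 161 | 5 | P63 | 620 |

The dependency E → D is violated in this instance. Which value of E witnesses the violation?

E=P87: 2 rows → D takes values {0, 4} — violation
E=P25: 1 row → D = 9 ✓
E=P52: 1 row → D = 13 ✓
E=P45: 1 row → D = 3 ✓
E=P89: 1 row → D = 14 ✓
E=P12: 1 row → D = 8 ✓
E=P18: 1 row → D = 4 ✓
E=P28: 1 row → D = 6 ✓
E=P63: 1 row → D = 5 ✓
The only E value with inconsistent D is E=P87.

P87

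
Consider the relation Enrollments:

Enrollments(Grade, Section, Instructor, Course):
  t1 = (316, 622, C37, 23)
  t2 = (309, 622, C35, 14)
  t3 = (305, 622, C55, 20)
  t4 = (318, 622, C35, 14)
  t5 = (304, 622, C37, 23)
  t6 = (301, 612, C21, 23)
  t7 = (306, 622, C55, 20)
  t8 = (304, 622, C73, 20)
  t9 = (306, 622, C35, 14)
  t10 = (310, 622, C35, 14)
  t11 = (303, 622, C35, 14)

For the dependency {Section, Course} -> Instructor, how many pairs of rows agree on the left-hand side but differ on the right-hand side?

2

(Section=622, Course=23): all 2 rows agree on Instructor — 0 pairs.
(Section=622, Course=14): all 5 rows agree on Instructor — 0 pairs.
(Section=622, Course=20): violating pairs (3,8), (7,8) — 2 pairs.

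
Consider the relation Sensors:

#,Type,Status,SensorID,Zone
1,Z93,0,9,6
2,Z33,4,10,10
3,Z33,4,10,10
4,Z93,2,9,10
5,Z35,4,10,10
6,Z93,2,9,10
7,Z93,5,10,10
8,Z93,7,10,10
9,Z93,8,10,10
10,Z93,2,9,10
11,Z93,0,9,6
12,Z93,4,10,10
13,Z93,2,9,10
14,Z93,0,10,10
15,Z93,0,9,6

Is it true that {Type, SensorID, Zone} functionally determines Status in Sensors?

No

(Type=Z93, SensorID=9, Zone=6): rows 1, 11, 15 → Status = 0, 0, 0 ✓
(Type=Z33, SensorID=10, Zone=10): rows 2, 3 → Status = 4, 4 ✓
(Type=Z93, SensorID=9, Zone=10): rows 4, 6, 10, 13 → Status = 2, 2, 2, 2 ✓
(Type=Z35, SensorID=10, Zone=10): row 5 → Status = 4 ✓
(Type=Z93, SensorID=10, Zone=10): rows 7, 8, 9, 12, 14 → Status takes values {5, 7, 8, 4, 0} — violation
Two rows agree on {Type, SensorID, Zone} but differ on Status, so {Type, SensorID, Zone} → Status does not hold.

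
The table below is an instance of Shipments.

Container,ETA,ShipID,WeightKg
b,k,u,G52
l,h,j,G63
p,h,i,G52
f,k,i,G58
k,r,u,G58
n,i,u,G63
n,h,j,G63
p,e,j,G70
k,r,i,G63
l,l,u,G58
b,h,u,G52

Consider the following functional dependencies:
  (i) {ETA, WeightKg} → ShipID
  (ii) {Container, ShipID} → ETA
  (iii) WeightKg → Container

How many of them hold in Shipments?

(i) {ETA, WeightKg} → ShipID: (ETA=h, WeightKg=G52): 2 rows → ShipID takes values {i, u} — violation — fails.
(ii) {Container, ShipID} → ETA: (Container=b, ShipID=u): 2 rows → ETA takes values {k, h} — violation — fails.
(iii) WeightKg → Container: WeightKg=G52: 3 rows → Container takes values {b, p} — violation; WeightKg=G63: 4 rows → Container takes values {l, n, k} — violation; WeightKg=G58: 3 rows → Container takes values {f, k, l} — violation — fails.
None of the 3 dependencies hold.

0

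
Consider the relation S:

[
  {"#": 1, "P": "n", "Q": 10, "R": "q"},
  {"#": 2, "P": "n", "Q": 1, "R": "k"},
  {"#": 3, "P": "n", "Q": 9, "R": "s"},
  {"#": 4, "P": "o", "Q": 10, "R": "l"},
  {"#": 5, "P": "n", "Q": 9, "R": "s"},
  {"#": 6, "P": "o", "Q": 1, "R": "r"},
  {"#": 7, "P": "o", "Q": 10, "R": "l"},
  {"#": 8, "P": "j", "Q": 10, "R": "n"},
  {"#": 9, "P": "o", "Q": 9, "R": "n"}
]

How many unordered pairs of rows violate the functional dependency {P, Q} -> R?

(P=n, Q=9): all 2 rows agree on R — 0 pairs.
(P=o, Q=10): all 2 rows agree on R — 0 pairs.

0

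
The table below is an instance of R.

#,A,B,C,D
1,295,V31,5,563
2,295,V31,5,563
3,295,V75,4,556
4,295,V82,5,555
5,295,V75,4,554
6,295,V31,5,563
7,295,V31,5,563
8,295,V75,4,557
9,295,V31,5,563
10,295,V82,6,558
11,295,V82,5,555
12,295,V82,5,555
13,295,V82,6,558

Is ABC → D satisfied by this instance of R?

(A=295, B=V31, C=5): rows 1, 2, 6, 7, 9 → D = 563, 563, 563, 563, 563 ✓
(A=295, B=V75, C=4): rows 3, 5, 8 → D takes values {556, 554, 557} — violation
(A=295, B=V82, C=5): rows 4, 11, 12 → D = 555, 555, 555 ✓
(A=295, B=V82, C=6): rows 10, 13 → D = 558, 558 ✓
Two rows agree on ABC but differ on D, so ABC → D does not hold.

No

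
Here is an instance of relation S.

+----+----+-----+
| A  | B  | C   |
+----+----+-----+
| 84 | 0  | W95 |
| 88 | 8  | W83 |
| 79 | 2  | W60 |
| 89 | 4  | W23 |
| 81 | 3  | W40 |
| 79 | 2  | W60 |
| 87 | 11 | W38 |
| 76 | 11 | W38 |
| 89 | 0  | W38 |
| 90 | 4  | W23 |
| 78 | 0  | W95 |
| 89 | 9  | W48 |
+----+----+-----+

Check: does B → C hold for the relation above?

No

B=0: 3 rows → C takes values {W95, W38} — violation
B=8: 1 row → C = W83 ✓
B=2: 2 rows → C = W60, W60 ✓
B=4: 2 rows → C = W23, W23 ✓
B=3: 1 row → C = W40 ✓
B=11: 2 rows → C = W38, W38 ✓
B=9: 1 row → C = W48 ✓
Two rows agree on B but differ on C, so B → C does not hold.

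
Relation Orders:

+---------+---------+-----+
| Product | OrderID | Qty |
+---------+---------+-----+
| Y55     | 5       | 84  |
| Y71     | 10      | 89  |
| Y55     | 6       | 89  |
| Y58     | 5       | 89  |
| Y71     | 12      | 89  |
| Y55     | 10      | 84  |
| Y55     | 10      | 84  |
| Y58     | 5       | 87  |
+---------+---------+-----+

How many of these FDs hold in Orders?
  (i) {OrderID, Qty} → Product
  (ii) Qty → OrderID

(i) {OrderID, Qty} → Product: every LHS value maps to a single RHS value — holds.
(ii) Qty → OrderID: Qty=84: 3 rows → OrderID takes values {5, 10} — violation; Qty=89: 4 rows → OrderID takes values {10, 6, 5, 12} — violation — fails.
1 of the 2 dependencies holds.

1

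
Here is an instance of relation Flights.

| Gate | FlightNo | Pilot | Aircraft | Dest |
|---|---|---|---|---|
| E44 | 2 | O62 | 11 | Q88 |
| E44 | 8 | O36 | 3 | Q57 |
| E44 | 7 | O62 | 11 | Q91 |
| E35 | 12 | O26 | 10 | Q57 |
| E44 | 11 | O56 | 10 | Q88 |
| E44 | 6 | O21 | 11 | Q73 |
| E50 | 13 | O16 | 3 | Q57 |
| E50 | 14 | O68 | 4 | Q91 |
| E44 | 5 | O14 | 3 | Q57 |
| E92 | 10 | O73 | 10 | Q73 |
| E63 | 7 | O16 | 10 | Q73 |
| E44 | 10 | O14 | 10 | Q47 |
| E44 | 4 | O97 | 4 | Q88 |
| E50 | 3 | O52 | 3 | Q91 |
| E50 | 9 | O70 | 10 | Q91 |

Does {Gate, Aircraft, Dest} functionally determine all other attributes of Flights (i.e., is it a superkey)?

Two distinct rows share (Gate=E44, Aircraft=3, Dest=Q57), so {Gate, Aircraft, Dest} does not determine every attribute — not a superkey.

No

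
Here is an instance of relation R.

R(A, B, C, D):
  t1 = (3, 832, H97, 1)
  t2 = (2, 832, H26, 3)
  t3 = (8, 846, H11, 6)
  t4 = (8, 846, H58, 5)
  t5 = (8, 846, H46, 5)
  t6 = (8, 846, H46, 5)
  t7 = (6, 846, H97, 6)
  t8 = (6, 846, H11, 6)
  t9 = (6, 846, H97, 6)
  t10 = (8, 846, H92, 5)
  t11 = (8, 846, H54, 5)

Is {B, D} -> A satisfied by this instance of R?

(B=832, D=1): row 1 → A = 3 ✓
(B=832, D=3): row 2 → A = 2 ✓
(B=846, D=6): rows 3, 7, 8, 9 → A takes values {8, 6} — violation
(B=846, D=5): rows 4, 5, 6, 10, 11 → A = 8, 8, 8, 8, 8 ✓
Two rows agree on {B, D} but differ on A, so {B, D} -> A does not hold.

No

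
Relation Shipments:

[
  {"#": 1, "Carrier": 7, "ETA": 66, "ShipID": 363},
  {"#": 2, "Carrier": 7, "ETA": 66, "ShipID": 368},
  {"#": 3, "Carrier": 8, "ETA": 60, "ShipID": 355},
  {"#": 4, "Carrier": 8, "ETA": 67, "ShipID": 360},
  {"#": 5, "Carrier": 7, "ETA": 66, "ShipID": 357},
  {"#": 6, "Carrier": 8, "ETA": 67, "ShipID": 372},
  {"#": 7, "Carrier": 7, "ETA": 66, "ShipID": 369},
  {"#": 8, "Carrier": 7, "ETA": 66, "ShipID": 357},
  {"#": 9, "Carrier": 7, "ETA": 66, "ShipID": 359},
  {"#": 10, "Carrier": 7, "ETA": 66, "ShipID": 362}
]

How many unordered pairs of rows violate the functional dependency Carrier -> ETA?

2

Carrier=7: all 7 rows agree on ETA — 0 pairs.
Carrier=8: violating pairs (3,4), (3,6) — 2 pairs.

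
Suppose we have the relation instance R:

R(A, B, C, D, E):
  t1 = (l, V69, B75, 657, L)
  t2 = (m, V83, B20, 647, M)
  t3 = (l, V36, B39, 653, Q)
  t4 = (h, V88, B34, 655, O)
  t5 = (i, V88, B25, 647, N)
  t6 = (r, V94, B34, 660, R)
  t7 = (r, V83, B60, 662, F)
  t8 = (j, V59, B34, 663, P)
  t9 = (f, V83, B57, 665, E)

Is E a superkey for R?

All 9 rows have distinct E values, so E → (all attributes) holds and E is a superkey.

Yes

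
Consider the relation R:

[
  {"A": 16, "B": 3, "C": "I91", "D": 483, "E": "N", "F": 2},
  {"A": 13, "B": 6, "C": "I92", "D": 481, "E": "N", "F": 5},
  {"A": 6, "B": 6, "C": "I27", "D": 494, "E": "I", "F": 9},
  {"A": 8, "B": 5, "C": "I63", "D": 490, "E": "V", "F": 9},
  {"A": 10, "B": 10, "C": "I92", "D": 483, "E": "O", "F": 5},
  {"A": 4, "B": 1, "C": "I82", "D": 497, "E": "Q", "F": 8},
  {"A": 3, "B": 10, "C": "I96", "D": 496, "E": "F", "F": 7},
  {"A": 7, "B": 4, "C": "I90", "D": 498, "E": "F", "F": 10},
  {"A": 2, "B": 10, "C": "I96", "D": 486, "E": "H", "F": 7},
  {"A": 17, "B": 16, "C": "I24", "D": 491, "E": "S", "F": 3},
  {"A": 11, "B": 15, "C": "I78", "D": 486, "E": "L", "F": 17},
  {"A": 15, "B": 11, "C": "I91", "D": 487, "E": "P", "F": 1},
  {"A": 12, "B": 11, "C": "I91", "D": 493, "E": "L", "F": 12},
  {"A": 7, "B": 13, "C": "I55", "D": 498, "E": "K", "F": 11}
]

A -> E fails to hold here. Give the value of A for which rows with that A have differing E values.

7

A=16: 1 row → E = N ✓
A=13: 1 row → E = N ✓
A=6: 1 row → E = I ✓
A=8: 1 row → E = V ✓
A=10: 1 row → E = O ✓
A=4: 1 row → E = Q ✓
A=3: 1 row → E = F ✓
A=7: 2 rows → E takes values {F, K} — violation
A=2: 1 row → E = H ✓
A=17: 1 row → E = S ✓
A=11: 1 row → E = L ✓
A=15: 1 row → E = P ✓
A=12: 1 row → E = L ✓
The only A value with inconsistent E is A=7.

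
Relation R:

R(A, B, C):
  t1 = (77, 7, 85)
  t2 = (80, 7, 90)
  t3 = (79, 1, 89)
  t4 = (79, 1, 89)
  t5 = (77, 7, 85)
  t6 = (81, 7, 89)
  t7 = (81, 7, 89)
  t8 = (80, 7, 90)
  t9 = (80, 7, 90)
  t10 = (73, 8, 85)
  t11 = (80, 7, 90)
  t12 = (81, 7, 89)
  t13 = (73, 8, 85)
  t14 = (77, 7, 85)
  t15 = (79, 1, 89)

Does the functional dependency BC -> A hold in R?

(B=7, C=85): rows 1, 5, 14 → A = 77, 77, 77 ✓
(B=7, C=90): rows 2, 8, 9, 11 → A = 80, 80, 80, 80 ✓
(B=1, C=89): rows 3, 4, 15 → A = 79, 79, 79 ✓
(B=7, C=89): rows 6, 7, 12 → A = 81, 81, 81 ✓
(B=8, C=85): rows 10, 13 → A = 73, 73 ✓
Every BC value is associated with a single A value, so BC -> A holds.

Yes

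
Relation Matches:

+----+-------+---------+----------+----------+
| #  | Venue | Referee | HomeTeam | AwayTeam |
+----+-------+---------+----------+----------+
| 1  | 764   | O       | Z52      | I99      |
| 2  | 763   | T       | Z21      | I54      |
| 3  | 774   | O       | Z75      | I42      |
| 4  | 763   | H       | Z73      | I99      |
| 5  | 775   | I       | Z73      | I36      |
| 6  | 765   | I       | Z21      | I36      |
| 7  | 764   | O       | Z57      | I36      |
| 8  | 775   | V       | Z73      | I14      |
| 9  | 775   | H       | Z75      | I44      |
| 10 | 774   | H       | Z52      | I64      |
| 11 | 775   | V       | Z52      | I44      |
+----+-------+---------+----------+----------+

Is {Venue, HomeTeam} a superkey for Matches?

No

Rows 5 and 8 have the same {Venue, HomeTeam} value (Venue=775, HomeTeam=Z73) but are distinct tuples, so {Venue, HomeTeam} does not determine every attribute — not a superkey.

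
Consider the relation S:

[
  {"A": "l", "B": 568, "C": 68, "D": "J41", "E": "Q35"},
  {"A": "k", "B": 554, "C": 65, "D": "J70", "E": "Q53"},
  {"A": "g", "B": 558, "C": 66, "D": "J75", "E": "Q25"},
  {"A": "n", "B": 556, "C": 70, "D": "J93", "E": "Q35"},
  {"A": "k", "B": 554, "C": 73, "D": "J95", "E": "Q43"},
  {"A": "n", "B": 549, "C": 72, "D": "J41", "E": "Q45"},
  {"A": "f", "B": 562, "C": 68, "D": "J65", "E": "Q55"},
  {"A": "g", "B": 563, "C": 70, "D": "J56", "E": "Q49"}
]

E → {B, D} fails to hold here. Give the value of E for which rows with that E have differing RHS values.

E=Q35: 2 rows → {B,D} takes values {(568, J41), (556, J93)} — violation
E=Q53: 1 row → {B,D} = (554, J70) ✓
E=Q25: 1 row → {B,D} = (558, J75) ✓
E=Q43: 1 row → {B,D} = (554, J95) ✓
E=Q45: 1 row → {B,D} = (549, J41) ✓
E=Q55: 1 row → {B,D} = (562, J65) ✓
E=Q49: 1 row → {B,D} = (563, J56) ✓
The only E value with inconsistent RHS is E=Q35.

Q35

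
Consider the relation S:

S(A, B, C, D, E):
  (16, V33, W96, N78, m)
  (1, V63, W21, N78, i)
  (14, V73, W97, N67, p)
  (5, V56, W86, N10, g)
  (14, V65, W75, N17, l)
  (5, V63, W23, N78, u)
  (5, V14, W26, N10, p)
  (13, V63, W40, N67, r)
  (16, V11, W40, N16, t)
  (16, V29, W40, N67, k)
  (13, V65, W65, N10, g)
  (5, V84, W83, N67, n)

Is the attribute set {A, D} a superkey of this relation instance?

Two distinct rows share (A=5, D=N10), so {A, D} does not determine every attribute — not a superkey.

No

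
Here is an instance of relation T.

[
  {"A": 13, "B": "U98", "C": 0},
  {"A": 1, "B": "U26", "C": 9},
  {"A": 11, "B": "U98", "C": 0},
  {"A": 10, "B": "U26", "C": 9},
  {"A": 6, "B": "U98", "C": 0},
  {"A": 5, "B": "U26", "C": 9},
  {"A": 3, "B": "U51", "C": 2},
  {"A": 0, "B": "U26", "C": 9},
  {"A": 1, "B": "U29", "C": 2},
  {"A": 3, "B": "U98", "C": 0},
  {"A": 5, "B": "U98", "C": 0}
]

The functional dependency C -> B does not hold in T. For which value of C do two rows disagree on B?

2

C=0: 5 rows → B = U98, U98, U98, U98, U98 ✓
C=9: 4 rows → B = U26, U26, U26, U26 ✓
C=2: 2 rows → B takes values {U51, U29} — violation
The only C value with inconsistent B is C=2.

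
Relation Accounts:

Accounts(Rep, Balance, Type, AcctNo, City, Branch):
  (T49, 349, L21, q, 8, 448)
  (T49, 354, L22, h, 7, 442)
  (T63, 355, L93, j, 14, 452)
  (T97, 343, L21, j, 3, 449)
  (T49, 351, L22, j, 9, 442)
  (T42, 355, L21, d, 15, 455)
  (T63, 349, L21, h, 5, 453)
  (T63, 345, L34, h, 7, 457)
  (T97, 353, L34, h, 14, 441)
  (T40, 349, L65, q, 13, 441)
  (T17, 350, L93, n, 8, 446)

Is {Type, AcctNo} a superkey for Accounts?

Two distinct rows share (Type=L34, AcctNo=h), so {Type, AcctNo} does not determine every attribute — not a superkey.

No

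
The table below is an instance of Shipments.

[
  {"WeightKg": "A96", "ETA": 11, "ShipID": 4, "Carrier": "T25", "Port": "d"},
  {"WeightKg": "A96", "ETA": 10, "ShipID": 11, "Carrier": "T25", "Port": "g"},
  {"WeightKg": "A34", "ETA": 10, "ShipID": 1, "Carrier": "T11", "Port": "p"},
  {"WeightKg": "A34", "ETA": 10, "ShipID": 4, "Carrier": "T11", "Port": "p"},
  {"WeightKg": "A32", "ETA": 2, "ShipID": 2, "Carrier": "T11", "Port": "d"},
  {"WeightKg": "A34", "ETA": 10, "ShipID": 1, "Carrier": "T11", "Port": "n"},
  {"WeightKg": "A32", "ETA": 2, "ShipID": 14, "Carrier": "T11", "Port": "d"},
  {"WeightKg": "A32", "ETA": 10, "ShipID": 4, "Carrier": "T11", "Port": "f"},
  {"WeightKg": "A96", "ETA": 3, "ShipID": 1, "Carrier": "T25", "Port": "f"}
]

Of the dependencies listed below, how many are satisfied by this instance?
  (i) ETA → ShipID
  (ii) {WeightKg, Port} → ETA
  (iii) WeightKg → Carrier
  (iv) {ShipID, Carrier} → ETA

(i) ETA → ShipID: ETA=10: 5 rows → ShipID takes values {11, 1, 4} — violation; ETA=2: 2 rows → ShipID takes values {2, 14} — violation — fails.
(ii) {WeightKg, Port} → ETA: every LHS value maps to a single RHS value — holds.
(iii) WeightKg → Carrier: every LHS value maps to a single RHS value — holds.
(iv) {ShipID, Carrier} → ETA: every LHS value maps to a single RHS value — holds.
3 of the 4 dependencies hold.

3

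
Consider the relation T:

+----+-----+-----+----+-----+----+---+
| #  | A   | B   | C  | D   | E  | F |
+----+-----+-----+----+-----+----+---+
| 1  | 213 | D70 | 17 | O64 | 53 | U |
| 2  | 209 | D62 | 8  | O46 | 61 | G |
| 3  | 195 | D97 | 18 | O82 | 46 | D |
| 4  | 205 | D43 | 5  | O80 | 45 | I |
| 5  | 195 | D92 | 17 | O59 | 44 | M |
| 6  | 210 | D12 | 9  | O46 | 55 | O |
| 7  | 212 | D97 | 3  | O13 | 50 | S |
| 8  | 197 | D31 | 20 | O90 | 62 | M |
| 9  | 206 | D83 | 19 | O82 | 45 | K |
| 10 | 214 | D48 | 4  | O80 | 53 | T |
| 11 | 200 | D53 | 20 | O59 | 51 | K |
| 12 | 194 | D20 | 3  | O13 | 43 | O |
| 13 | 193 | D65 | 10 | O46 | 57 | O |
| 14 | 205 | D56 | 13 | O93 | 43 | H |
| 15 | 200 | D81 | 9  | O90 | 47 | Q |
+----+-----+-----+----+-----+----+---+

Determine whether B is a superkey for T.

No

Rows 3 and 7 have the same B value B=D97 but are distinct tuples, so B does not determine every attribute — not a superkey.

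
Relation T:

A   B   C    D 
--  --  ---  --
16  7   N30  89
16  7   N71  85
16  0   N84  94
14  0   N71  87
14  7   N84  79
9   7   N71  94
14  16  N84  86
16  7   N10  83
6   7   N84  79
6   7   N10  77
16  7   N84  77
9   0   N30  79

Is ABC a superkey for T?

Yes

All 12 rows have distinct ABC values, so ABC → (all attributes) holds and ABC is a superkey.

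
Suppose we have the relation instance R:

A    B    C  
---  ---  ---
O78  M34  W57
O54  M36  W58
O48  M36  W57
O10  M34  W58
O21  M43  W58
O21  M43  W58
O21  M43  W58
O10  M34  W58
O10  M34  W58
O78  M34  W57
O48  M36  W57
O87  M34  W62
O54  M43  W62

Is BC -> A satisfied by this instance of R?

Yes

(B=M34, C=W57): 2 rows → A = O78, O78 ✓
(B=M36, C=W58): 1 row → A = O54 ✓
(B=M36, C=W57): 2 rows → A = O48, O48 ✓
(B=M34, C=W58): 3 rows → A = O10, O10, O10 ✓
(B=M43, C=W58): 3 rows → A = O21, O21, O21 ✓
(B=M34, C=W62): 1 row → A = O87 ✓
(B=M43, C=W62): 1 row → A = O54 ✓
Every BC value is associated with a single A value, so BC -> A holds.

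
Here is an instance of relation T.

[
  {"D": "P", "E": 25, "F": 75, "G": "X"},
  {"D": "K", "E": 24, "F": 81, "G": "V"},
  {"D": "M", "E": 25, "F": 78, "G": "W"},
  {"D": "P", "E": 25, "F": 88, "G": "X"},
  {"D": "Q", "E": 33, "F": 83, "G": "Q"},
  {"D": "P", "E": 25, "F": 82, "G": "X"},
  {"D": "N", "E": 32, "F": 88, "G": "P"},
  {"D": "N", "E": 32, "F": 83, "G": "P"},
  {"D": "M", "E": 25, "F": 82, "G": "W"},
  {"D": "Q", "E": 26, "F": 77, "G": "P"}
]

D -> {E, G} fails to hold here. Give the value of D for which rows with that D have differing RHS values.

Q

D=P: 3 rows → {E,G} = (25, X), (25, X), (25, X) ✓
D=K: 1 row → {E,G} = (24, V) ✓
D=M: 2 rows → {E,G} = (25, W), (25, W) ✓
D=Q: 2 rows → {E,G} takes values {(33, Q), (26, P)} — violation
D=N: 2 rows → {E,G} = (32, P), (32, P) ✓
The only D value with inconsistent RHS is D=Q.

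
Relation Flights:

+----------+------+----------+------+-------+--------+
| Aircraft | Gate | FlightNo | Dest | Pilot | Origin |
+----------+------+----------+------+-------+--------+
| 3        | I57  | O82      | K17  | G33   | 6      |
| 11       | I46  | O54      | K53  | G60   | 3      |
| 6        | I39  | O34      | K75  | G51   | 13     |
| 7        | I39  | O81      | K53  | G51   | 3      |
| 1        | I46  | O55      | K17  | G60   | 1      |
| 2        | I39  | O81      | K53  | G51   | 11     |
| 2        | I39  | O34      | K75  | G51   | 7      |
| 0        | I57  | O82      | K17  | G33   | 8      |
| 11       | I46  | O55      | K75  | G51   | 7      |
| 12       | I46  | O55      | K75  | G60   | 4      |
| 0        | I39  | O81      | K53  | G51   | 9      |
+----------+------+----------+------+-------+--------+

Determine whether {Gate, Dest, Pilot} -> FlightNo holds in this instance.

(Gate=I57, Dest=K17, Pilot=G33): 2 rows → FlightNo = O82, O82 ✓
(Gate=I46, Dest=K53, Pilot=G60): 1 row → FlightNo = O54 ✓
(Gate=I39, Dest=K75, Pilot=G51): 2 rows → FlightNo = O34, O34 ✓
(Gate=I39, Dest=K53, Pilot=G51): 3 rows → FlightNo = O81, O81, O81 ✓
(Gate=I46, Dest=K17, Pilot=G60): 1 row → FlightNo = O55 ✓
(Gate=I46, Dest=K75, Pilot=G51): 1 row → FlightNo = O55 ✓
(Gate=I46, Dest=K75, Pilot=G60): 1 row → FlightNo = O55 ✓
Every {Gate, Dest, Pilot} value is associated with a single FlightNo value, so {Gate, Dest, Pilot} -> FlightNo holds.

Yes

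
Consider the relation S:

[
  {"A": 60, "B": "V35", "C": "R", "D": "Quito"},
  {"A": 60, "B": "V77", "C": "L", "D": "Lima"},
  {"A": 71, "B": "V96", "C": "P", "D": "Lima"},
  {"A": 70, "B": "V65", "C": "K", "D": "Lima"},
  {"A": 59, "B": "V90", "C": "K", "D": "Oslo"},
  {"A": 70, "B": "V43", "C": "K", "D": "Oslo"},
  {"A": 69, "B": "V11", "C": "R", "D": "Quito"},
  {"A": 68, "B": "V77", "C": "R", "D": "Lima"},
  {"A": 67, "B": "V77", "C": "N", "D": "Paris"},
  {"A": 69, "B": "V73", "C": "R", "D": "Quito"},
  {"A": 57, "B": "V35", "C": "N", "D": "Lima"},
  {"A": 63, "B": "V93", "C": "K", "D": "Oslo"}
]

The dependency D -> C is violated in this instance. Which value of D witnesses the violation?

D=Quito: 3 rows → C = R, R, R ✓
D=Lima: 5 rows → C takes values {L, P, K, R, N} — violation
D=Oslo: 3 rows → C = K, K, K ✓
D=Paris: 1 row → C = N ✓
The only D value with inconsistent C is D=Lima.

Lima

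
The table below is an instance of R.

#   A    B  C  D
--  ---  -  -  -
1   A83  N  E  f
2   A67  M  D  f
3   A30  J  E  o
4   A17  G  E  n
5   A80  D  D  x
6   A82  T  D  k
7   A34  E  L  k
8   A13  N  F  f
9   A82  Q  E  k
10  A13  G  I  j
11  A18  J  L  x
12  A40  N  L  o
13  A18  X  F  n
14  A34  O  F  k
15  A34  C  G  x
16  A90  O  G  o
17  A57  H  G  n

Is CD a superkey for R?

Yes

All 17 rows have distinct CD values, so CD → (all attributes) holds and CD is a superkey.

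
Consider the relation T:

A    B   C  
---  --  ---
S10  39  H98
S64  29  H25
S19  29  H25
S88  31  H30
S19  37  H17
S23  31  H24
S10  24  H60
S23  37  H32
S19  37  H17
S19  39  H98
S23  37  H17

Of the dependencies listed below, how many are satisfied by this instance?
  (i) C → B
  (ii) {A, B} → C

1

(i) C → B: every LHS value maps to a single RHS value — holds.
(ii) {A, B} → C: (A=S23, B=37): 2 rows → C takes values {H32, H17} — violation — fails.
1 of the 2 dependencies holds.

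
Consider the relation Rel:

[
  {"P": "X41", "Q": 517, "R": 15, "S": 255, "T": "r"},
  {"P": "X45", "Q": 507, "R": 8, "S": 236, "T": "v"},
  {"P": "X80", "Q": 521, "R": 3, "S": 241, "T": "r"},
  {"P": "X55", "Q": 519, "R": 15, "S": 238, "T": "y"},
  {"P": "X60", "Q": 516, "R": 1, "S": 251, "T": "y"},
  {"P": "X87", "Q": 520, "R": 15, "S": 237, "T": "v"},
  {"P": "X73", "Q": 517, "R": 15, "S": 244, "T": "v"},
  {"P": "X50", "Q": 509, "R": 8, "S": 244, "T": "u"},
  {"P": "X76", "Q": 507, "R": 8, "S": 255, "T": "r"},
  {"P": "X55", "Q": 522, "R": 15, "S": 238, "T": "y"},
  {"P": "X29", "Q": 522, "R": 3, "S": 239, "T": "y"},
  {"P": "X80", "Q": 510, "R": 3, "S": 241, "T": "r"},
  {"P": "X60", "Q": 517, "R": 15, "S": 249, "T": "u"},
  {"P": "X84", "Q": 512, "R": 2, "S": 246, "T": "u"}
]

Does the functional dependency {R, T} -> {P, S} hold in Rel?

No

(R=15, T=r): 1 row → {P,S} = (X41, 255) ✓
(R=8, T=v): 1 row → {P,S} = (X45, 236) ✓
(R=3, T=r): 2 rows → {P,S} = (X80, 241), (X80, 241) ✓
(R=15, T=y): 2 rows → {P,S} = (X55, 238), (X55, 238) ✓
(R=1, T=y): 1 row → {P,S} = (X60, 251) ✓
(R=15, T=v): 2 rows → {P,S} takes values {(X87, 237), (X73, 244)} — violation
(R=8, T=u): 1 row → {P,S} = (X50, 244) ✓
(R=8, T=r): 1 row → {P,S} = (X76, 255) ✓
(R=3, T=y): 1 row → {P,S} = (X29, 239) ✓
(R=15, T=u): 1 row → {P,S} = (X60, 249) ✓
(R=2, T=u): 1 row → {P,S} = (X84, 246) ✓
Two rows agree on {R, T} but differ on {P, S}, so {R, T} -> {P, S} does not hold.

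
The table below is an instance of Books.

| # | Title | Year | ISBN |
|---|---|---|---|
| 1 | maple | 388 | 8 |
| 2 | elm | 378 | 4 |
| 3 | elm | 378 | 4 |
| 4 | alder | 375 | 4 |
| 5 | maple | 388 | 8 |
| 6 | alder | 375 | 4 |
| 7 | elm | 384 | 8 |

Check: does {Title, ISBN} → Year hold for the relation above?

Yes

(Title=maple, ISBN=8): rows 1, 5 → Year = 388, 388 ✓
(Title=elm, ISBN=4): rows 2, 3 → Year = 378, 378 ✓
(Title=alder, ISBN=4): rows 4, 6 → Year = 375, 375 ✓
(Title=elm, ISBN=8): row 7 → Year = 384 ✓
Every {Title, ISBN} value is associated with a single Year value, so {Title, ISBN} → Year holds.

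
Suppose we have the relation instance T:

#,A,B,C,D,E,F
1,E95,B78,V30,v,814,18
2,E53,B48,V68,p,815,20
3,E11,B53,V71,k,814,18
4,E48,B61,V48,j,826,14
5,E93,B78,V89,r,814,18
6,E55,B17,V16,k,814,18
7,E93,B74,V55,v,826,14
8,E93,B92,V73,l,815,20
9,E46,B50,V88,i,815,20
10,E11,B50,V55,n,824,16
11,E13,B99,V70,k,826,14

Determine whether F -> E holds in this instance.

Yes

F=18: rows 1, 3, 5, 6 → E = 814, 814, 814, 814 ✓
F=20: rows 2, 8, 9 → E = 815, 815, 815 ✓
F=14: rows 4, 7, 11 → E = 826, 826, 826 ✓
F=16: row 10 → E = 824 ✓
Every F value is associated with a single E value, so F -> E holds.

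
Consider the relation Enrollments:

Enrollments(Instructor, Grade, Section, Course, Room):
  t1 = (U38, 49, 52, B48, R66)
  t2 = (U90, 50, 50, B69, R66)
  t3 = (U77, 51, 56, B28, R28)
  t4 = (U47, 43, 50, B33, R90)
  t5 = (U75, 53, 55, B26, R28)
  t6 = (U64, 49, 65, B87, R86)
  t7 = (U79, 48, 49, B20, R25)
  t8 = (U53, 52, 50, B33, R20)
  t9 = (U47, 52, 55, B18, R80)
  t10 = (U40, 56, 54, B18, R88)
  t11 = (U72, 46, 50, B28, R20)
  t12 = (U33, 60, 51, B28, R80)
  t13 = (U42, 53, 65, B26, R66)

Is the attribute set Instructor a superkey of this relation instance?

No

Rows 4 and 9 have the same Instructor value Instructor=U47 but are distinct tuples, so Instructor does not determine every attribute — not a superkey.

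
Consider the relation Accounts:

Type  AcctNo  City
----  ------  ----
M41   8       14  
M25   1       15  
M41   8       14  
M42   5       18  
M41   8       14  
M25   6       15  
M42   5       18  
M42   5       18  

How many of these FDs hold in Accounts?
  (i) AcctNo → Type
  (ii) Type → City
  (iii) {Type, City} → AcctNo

(i) AcctNo → Type: every LHS value maps to a single RHS value — holds.
(ii) Type → City: every LHS value maps to a single RHS value — holds.
(iii) {Type, City} → AcctNo: (Type=M25, City=15): 2 rows → AcctNo takes values {1, 6} — violation — fails.
2 of the 3 dependencies hold.

2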